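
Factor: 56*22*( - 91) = - 112112 = -  2^4*7^2 * 11^1*13^1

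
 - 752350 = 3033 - 755383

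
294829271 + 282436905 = 577266176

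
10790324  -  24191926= -13401602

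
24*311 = 7464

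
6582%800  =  182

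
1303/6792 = 1303/6792 = 0.19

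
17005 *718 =12209590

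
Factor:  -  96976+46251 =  - 50725= -  5^2 * 2029^1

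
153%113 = 40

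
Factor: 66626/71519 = 9518/10217  =  2^1 * 17^( - 1 )*601^( - 1) * 4759^1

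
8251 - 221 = 8030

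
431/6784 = 431/6784 = 0.06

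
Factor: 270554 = 2^1*135277^1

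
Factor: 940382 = 2^1*241^1*1951^1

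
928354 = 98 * 9473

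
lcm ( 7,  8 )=56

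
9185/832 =9185/832 = 11.04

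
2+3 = 5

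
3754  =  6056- 2302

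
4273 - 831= 3442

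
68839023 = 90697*759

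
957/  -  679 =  - 957/679 = -1.41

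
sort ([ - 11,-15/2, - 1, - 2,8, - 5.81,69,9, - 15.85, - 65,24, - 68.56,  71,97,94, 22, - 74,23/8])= [ - 74, - 68.56, -65, - 15.85, - 11, - 15/2, - 5.81, - 2, - 1,23/8, 8, 9,22,24, 69,71, 94, 97] 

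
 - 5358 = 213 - 5571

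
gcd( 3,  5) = 1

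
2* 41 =82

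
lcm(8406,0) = 0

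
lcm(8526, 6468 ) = 187572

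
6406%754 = 374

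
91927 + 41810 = 133737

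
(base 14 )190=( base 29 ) b3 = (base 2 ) 101000010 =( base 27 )BP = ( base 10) 322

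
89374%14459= 2620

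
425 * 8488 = 3607400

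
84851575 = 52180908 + 32670667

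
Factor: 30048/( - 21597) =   -  2^5*23^(  -  1) = -32/23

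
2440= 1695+745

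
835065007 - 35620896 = 799444111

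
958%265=163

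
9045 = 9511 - 466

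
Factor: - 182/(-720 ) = 91/360=   2^ (-3 )*3^(-2 ) * 5^( - 1 ) * 7^1* 13^1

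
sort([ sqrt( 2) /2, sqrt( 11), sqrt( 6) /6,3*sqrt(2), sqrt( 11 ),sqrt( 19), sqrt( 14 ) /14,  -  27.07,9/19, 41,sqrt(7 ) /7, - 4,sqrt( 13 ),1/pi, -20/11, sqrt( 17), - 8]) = [ - 27.07, - 8,-4, - 20/11, sqrt(14 )/14, 1/pi, sqrt( 7) /7,sqrt( 6) /6,9/19,  sqrt (2)/2, sqrt( 11),sqrt( 11 ), sqrt( 13), sqrt( 17), 3*sqrt( 2), sqrt(19),41]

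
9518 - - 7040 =16558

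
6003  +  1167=7170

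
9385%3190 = 3005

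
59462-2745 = 56717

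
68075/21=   9725/3 = 3241.67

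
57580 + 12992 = 70572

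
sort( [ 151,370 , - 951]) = [ - 951, 151,370 ] 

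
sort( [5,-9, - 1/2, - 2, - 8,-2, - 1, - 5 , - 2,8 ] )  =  [-9,-8,-5 , - 2, - 2,  -  2, - 1, - 1/2 , 5,8]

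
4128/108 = 38 + 2/9= 38.22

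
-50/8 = - 7 + 3/4 = - 6.25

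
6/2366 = 3/1183  =  0.00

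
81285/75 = 1083 + 4/5  =  1083.80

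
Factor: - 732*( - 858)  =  628056 = 2^3*3^2*11^1 * 13^1*61^1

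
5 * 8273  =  41365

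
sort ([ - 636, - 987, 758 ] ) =[ - 987,-636,758]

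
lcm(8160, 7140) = 57120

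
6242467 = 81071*77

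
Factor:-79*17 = -17^1*79^1  =  -1343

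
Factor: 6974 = 2^1 * 11^1*317^1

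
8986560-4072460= 4914100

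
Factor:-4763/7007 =-7^( -2)*13^(-1) * 433^1= - 433/637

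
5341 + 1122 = 6463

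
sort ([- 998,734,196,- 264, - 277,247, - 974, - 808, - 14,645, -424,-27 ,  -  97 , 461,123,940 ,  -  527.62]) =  [ - 998, - 974, - 808, -527.62, -424,-277,-264, - 97, - 27, - 14,123, 196,247,461, 645,  734, 940 ] 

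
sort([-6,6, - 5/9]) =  [ - 6, - 5/9, 6] 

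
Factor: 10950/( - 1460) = - 2^( -1 )*3^1*5^1 =- 15/2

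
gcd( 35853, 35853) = 35853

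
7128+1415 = 8543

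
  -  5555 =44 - 5599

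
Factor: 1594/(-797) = -2^1 = -2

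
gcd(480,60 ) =60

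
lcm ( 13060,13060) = 13060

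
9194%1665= 869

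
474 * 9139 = 4331886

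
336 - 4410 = - 4074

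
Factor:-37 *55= - 5^1 * 11^1 * 37^1 = - 2035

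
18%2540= 18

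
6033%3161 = 2872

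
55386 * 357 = 19772802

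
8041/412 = 19  +  213/412 = 19.52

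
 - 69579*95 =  - 6610005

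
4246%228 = 142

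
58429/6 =9738 + 1/6 =9738.17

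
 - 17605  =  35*( - 503)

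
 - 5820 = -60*97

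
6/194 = 3/97= 0.03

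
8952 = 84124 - 75172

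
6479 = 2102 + 4377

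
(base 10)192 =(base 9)233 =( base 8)300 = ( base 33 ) 5R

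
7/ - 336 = -1/48 = - 0.02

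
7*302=2114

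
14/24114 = 7/12057  =  0.00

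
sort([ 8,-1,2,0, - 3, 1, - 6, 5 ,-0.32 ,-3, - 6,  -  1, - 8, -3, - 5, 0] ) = [-8,- 6  ,  -  6, - 5, - 3 , - 3, - 3 , -1, - 1 ,- 0.32,0, 0,1,2,5,8 ] 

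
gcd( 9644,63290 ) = 2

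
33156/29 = 33156/29 = 1143.31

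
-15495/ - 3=5165  +  0/1 = 5165.00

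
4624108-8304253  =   - 3680145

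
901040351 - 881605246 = 19435105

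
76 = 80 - 4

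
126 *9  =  1134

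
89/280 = 89/280 = 0.32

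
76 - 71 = 5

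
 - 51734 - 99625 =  - 151359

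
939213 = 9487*99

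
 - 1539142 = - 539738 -999404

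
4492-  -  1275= 5767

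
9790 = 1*9790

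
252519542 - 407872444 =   -  155352902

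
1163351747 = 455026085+708325662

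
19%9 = 1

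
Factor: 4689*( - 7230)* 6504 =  -2^4*3^4 * 5^1*241^1*271^1*521^1 = - 220495160880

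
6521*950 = 6194950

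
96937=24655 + 72282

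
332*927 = 307764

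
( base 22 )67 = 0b10001011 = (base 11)117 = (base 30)4J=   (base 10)139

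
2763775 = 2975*929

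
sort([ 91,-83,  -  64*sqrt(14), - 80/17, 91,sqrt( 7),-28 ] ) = [- 64*sqrt ( 14) , - 83, - 28, - 80/17,sqrt( 7),91, 91 ]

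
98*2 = 196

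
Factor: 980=2^2*5^1*7^2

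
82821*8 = 662568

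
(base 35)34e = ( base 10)3829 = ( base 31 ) 3UG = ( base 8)7365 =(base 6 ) 25421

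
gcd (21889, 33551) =7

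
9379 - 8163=1216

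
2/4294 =1/2147 = 0.00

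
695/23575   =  139/4715 = 0.03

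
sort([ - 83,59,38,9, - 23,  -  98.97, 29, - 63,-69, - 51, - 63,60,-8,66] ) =[ - 98.97,-83,-69, - 63, - 63, - 51, - 23, - 8,9, 29,38,59, 60,66]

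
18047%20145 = 18047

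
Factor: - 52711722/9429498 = -2928429/523861 = - 3^2*7^1*13^ (- 1) * 23^1*43^1*47^1*59^(-1 )*683^( - 1)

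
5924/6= 2962/3 = 987.33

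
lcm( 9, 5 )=45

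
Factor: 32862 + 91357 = 124219 = 17^1*7307^1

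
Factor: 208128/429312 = 271/559  =  13^( - 1)*43^ (-1 )*271^1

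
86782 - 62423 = 24359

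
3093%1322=449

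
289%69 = 13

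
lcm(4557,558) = 27342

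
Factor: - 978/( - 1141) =2^1*3^1*7^( - 1) = 6/7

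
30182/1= 30182 =30182.00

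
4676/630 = 334/45 = 7.42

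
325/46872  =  325/46872 = 0.01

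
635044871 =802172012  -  167127141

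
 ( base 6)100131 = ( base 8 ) 17227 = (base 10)7831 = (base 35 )6DQ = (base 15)24C1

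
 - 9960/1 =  - 9960 =-9960.00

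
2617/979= 2 + 659/979 = 2.67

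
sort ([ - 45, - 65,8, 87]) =[ - 65,-45,8,87]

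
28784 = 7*4112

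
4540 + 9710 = 14250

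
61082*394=24066308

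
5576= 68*82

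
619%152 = 11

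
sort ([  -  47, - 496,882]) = [ - 496,  -  47,882]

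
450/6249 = 150/2083=0.07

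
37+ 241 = 278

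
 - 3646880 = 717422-4364302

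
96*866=83136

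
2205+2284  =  4489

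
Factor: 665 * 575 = 5^3*7^1*19^1*23^1= 382375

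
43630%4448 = 3598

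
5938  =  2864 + 3074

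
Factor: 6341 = 17^1 * 373^1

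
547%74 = 29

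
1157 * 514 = 594698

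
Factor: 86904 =2^3*3^2*17^1*71^1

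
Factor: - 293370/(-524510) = 3^1*11^1*59^(-1 ) = 33/59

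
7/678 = 7/678 = 0.01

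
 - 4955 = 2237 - 7192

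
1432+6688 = 8120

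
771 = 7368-6597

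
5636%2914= 2722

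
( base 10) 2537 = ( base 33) 2at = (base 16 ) 9E9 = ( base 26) 3JF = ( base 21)5fh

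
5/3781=5/3781 = 0.00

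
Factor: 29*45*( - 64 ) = -2^6*3^2 *5^1*29^1 = -83520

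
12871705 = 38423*335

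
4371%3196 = 1175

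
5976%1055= 701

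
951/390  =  2 + 57/130 = 2.44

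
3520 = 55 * 64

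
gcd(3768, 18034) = 2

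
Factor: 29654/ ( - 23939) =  - 2^1*37^( -1)*647^(  -  1)*14827^1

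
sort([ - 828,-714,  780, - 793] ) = [ - 828, - 793, - 714,780 ]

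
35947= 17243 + 18704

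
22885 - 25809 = -2924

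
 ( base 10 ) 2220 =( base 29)2IG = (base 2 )100010101100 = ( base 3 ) 10001020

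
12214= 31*394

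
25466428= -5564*( - 4577)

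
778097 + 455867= 1233964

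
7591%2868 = 1855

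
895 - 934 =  - 39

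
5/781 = 5/781 =0.01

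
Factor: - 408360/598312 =  -  51045/74789 = -3^1*5^1*11^(-1)*13^( - 1) * 41^1*83^1*523^( - 1) 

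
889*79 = 70231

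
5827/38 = 153 + 13/38 = 153.34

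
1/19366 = 1/19366=0.00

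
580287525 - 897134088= -316846563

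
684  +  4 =688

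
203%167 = 36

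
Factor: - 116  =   - 2^2 * 29^1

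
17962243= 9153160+8809083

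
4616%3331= 1285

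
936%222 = 48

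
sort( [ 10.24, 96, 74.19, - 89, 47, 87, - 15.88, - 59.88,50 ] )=[ - 89,-59.88, - 15.88,  10.24 , 47,50  ,  74.19, 87, 96 ] 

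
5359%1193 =587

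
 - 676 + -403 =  - 1079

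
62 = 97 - 35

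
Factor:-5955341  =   - 7^1*19^1*44777^1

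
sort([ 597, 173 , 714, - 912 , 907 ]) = [ - 912, 173, 597,  714, 907]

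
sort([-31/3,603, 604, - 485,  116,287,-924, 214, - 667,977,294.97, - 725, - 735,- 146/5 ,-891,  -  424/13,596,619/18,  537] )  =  [ - 924, - 891, - 735, - 725 ,-667, - 485, - 424/13,- 146/5, - 31/3, 619/18,116,214,287,294.97,537, 596 , 603, 604,977]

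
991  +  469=1460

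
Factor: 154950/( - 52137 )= -2^1*3^( - 2 ) * 5^2*1033^1*1931^( - 1 ) = - 51650/17379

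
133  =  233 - 100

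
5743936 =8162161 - 2418225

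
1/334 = 1/334  =  0.00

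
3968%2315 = 1653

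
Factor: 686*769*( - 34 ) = -2^2*7^3*17^1  *  769^1 =- 17936156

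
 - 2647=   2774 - 5421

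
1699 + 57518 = 59217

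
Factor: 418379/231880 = 2^(- 3 ) * 5^( - 1 )*11^(- 1 ) *13^1 *17^( - 1)*31^(-1 )  *32183^1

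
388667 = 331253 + 57414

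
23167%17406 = 5761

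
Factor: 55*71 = 3905 = 5^1*11^1 * 71^1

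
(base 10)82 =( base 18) 4a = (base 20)42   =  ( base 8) 122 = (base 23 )3d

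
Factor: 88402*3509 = 310202618 = 2^1*11^2*29^1*44201^1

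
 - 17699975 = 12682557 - 30382532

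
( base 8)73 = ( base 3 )2012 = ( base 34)1P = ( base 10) 59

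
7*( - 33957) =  - 237699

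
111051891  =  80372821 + 30679070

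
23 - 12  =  11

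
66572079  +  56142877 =122714956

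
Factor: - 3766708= - 2^2*11^1*85607^1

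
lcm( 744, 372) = 744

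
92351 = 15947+76404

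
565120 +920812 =1485932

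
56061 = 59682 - 3621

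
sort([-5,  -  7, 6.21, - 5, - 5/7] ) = [-7,-5, - 5, - 5/7, 6.21 ]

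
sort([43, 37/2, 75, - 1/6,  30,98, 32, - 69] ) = [ - 69, - 1/6,  37/2,30,32, 43,75, 98] 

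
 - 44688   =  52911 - 97599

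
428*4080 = 1746240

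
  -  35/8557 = -1 + 8522/8557 = - 0.00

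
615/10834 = 615/10834 = 0.06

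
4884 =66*74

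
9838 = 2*4919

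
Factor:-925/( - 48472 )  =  2^( - 3 )*5^2*37^1* 73^(-1 )*83^( - 1) 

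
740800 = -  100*( - 7408 ) 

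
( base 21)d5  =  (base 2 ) 100010110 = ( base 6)1142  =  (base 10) 278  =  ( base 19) EC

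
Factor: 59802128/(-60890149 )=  - 2^4*193^(-1) * 315493^( - 1)*3737633^1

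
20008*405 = 8103240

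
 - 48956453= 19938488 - 68894941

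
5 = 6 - 1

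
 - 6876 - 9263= - 16139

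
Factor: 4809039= 3^1*1603013^1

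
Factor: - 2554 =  - 2^1*1277^1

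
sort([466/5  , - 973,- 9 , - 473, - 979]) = [-979,-973, - 473, - 9, 466/5]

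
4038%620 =318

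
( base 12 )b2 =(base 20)6e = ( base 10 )134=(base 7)251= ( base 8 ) 206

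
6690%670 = 660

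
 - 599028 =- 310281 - 288747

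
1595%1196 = 399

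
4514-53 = 4461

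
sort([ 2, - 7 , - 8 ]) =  [ - 8,- 7, 2]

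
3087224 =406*7604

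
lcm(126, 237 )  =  9954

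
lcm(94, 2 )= 94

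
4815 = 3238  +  1577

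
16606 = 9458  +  7148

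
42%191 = 42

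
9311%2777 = 980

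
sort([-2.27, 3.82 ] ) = [ - 2.27, 3.82]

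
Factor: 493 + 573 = 2^1*13^1* 41^1=1066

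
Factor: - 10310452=- 2^2 * 281^1*9173^1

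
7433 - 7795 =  - 362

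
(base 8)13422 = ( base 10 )5906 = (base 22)C4A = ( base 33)5dw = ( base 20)ef6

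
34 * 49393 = 1679362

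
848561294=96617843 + 751943451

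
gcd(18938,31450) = 34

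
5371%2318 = 735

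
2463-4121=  - 1658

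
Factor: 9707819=11^1*882529^1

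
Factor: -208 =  - 2^4*13^1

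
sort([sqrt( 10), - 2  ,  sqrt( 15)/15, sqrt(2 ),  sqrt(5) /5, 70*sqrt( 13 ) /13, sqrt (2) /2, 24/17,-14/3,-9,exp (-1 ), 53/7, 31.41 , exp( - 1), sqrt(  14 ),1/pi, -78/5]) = [ - 78/5,- 9,-14/3 , - 2, sqrt(15 )/15,1/pi,exp( - 1), exp ( - 1) , sqrt (5)/5  ,  sqrt(2 ) /2, 24/17,sqrt ( 2), sqrt(10), sqrt(14),53/7, 70*sqrt(13) /13, 31.41]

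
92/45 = 92/45 = 2.04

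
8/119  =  8/119=0.07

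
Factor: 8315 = 5^1*1663^1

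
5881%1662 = 895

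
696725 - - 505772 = 1202497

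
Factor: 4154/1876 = 2^( - 1 )  *7^( - 1 )*31^1= 31/14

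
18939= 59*321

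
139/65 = 2 + 9/65 = 2.14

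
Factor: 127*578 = 73406=2^1*17^2*127^1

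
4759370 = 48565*98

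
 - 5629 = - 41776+36147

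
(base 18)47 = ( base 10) 79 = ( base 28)2N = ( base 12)67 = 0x4f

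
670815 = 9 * 74535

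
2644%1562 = 1082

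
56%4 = 0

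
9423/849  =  11 + 28/283 =11.10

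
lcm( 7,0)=0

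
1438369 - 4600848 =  - 3162479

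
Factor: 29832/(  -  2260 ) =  - 66/5= -2^1*3^1 * 5^( - 1) * 11^1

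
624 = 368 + 256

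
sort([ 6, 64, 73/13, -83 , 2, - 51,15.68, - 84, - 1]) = [ - 84, - 83 , - 51, - 1,2,73/13, 6,  15.68, 64] 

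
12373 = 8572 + 3801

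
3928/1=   3928 = 3928.00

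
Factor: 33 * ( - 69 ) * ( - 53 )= 3^2*11^1*23^1*53^1 =120681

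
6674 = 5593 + 1081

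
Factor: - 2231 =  - 23^1 * 97^1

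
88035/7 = 12576+ 3/7= 12576.43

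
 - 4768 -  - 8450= 3682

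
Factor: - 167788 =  - 2^2*41947^1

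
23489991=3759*6249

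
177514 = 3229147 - 3051633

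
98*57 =5586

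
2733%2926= 2733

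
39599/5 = 7919+4/5 = 7919.80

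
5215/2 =2607 + 1/2 = 2607.50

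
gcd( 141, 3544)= 1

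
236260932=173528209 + 62732723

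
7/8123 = 7/8123=0.00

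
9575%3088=311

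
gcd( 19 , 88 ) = 1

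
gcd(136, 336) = 8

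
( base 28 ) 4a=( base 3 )11112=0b1111010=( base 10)122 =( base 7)233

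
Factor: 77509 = 77509^1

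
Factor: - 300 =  - 2^2 * 3^1*5^2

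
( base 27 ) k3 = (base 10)543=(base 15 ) 263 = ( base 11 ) 454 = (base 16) 21F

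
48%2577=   48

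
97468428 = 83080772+14387656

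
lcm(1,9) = 9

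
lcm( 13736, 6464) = 109888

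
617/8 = 617/8 = 77.12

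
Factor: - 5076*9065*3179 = - 2^2*3^3*5^1*7^2*11^1*17^2 * 37^1 * 47^1  =  -  146278315260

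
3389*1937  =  6564493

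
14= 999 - 985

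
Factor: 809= 809^1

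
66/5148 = 1/78= 0.01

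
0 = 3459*0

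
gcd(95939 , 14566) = 1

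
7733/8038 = 7733/8038= 0.96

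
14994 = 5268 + 9726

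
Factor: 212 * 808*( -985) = -2^5*5^1*53^1*101^1*197^1 =- 168726560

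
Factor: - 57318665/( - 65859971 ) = 5^1*23^( - 3 )*1109^1*5413^( - 1)*10337^1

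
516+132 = 648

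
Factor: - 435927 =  - 3^1*331^1 * 439^1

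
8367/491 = 17 + 20/491 =17.04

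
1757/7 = 251 = 251.00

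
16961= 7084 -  - 9877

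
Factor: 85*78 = 2^1*3^1 * 5^1*13^1*17^1 =6630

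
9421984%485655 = 194539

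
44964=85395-40431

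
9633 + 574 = 10207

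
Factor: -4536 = -2^3*3^4*7^1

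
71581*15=1073715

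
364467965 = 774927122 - 410459157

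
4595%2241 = 113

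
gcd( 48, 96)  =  48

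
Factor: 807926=2^1 * 7^1*57709^1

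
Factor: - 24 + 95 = 71^1 = 71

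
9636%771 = 384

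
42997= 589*73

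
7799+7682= 15481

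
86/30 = 43/15 = 2.87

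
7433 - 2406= 5027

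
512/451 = 1+61/451 = 1.14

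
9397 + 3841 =13238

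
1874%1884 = 1874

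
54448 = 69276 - 14828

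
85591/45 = 1902 + 1/45 = 1902.02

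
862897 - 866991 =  - 4094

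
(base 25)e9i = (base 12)5255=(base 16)2321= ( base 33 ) 88h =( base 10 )8993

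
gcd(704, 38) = 2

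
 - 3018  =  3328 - 6346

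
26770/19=26770/19=1408.95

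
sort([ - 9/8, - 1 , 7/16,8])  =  [- 9/8, - 1,7/16, 8 ]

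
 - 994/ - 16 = 62  +  1/8 = 62.12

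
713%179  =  176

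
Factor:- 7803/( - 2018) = 2^( -1)* 3^3*17^2 * 1009^(-1 ) 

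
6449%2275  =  1899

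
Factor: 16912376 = 2^3 *13^1*137^1*1187^1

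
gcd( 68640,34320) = 34320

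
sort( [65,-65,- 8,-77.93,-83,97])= [ - 83, - 77.93, - 65,  -  8, 65,97]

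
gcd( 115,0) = 115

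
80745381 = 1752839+78992542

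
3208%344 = 112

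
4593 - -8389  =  12982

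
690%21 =18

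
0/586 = 0 = 0.00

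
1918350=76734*25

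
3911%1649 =613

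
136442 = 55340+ 81102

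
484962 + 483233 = 968195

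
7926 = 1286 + 6640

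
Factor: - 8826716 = -2^2*19^1*116141^1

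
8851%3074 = 2703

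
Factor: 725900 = 2^2*5^2*7^1 * 17^1*61^1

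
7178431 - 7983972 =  - 805541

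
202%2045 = 202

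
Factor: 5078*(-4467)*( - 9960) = 2^4*3^2 * 5^1*83^1*1489^1 * 2539^1 = 225926922960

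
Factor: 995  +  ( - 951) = 44 = 2^2*11^1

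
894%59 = 9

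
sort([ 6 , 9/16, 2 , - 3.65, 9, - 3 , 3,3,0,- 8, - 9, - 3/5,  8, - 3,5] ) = [ - 9, - 8, - 3.65, - 3,  -  3,-3/5,0, 9/16,2 , 3, 3, 5, 6,8,  9] 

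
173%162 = 11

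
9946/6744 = 4973/3372 = 1.47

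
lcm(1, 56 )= 56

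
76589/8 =76589/8 = 9573.62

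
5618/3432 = 2809/1716 = 1.64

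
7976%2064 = 1784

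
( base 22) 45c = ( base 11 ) 1601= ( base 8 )4012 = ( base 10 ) 2058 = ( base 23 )3KB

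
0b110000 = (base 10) 48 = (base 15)33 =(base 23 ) 22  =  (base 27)1L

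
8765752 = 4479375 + 4286377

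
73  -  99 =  - 26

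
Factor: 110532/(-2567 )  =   - 2^2*3^1*17^( - 1 )*61^1 = - 732/17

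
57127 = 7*8161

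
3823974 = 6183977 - 2360003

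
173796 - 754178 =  - 580382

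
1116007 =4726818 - 3610811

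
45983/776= 45983/776= 59.26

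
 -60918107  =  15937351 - 76855458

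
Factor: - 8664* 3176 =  - 27516864= - 2^6*3^1*19^2*397^1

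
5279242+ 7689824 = 12969066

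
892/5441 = 892/5441=0.16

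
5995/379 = 15 + 310/379 = 15.82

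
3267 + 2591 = 5858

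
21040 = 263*80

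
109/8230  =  109/8230 = 0.01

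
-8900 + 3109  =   - 5791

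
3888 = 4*972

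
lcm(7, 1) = 7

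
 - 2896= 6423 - 9319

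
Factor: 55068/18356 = 3^1 = 3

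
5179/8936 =5179/8936 = 0.58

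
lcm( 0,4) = 0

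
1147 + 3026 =4173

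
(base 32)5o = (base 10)184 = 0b10111000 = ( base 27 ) 6m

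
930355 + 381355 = 1311710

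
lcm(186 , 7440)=7440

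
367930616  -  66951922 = 300978694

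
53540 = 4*13385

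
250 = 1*250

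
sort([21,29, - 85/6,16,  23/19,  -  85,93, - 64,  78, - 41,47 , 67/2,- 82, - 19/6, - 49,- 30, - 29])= [ - 85,  -  82, - 64, - 49, - 41, - 30, - 29, - 85/6 , - 19/6, 23/19,16,21,29 , 67/2,47,78, 93]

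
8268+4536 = 12804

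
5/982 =5/982   =  0.01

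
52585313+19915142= 72500455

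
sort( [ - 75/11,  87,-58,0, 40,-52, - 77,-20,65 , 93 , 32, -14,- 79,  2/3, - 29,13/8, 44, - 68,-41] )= [ - 79, - 77,-68, - 58, - 52, - 41,-29, - 20,- 14, - 75/11,0,2/3,13/8,32, 40, 44 , 65,87,93 ]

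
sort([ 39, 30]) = [30, 39 ]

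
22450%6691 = 2377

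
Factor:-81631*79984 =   -  2^4*11^1*41^1 * 181^1*4999^1 = - 6529173904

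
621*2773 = 1722033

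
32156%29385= 2771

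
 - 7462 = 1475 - 8937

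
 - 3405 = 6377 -9782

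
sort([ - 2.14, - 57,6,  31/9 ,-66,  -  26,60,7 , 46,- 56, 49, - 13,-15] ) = [ - 66, - 57, - 56,  -  26 , - 15,-13, - 2.14,31/9,6,7, 46, 49, 60 ]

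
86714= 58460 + 28254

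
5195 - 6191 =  - 996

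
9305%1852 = 45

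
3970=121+3849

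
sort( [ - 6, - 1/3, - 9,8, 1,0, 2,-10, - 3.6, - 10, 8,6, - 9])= [ - 10, - 10, - 9 , - 9, - 6 , - 3.6,-1/3,  0,1, 2 , 6, 8, 8]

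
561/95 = 561/95 = 5.91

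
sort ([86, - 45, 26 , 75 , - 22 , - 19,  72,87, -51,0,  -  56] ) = [ - 56 , - 51, - 45, - 22, - 19 , 0, 26,72,75,86,87] 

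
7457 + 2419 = 9876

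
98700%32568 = 996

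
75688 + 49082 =124770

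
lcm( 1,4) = 4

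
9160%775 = 635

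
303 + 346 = 649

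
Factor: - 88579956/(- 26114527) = 2^2* 3^1 * 61^( - 1)*107^( - 1)*4001^(- 1)*7381663^1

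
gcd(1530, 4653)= 9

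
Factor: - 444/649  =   - 2^2*3^1*11^( - 1 )*37^1*59^( - 1 )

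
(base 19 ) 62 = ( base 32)3k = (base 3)11022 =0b1110100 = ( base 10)116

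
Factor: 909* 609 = 3^3 * 7^1*29^1  *  101^1 = 553581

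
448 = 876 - 428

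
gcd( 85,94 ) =1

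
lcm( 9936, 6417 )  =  308016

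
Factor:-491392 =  - 2^7*11^1*349^1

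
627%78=3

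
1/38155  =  1/38155 = 0.00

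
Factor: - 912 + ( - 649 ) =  -7^1*223^1 = - 1561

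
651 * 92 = 59892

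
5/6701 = 5/6701 = 0.00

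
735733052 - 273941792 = 461791260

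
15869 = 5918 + 9951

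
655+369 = 1024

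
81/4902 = 27/1634 = 0.02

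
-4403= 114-4517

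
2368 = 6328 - 3960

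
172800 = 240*720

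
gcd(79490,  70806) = 2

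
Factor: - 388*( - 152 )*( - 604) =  - 35621504 = - 2^7*19^1*97^1*151^1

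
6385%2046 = 247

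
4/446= 2/223= 0.01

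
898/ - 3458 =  - 1 + 1280/1729 = - 0.26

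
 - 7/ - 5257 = 1/751 = 0.00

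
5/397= 5/397 = 0.01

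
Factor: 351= 3^3*13^1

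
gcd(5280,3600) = 240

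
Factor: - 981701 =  - 7^1*59^1*2377^1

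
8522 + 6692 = 15214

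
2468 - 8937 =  - 6469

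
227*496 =112592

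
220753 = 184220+36533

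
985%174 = 115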